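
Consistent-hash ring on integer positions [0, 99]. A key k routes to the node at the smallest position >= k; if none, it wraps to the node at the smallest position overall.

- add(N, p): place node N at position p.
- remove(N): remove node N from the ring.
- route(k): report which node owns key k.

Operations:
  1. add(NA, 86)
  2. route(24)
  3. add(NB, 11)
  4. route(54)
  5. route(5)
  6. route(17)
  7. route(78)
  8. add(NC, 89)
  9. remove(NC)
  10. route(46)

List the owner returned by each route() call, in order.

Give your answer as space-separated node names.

Op 1: add NA@86 -> ring=[86:NA]
Op 2: route key 24: smallest pos >= 24 is 86 -> NA
Op 3: add NB@11 -> ring=[11:NB,86:NA]
Op 4: route key 54: smallest pos >= 54 is 86 -> NA
Op 5: route key 5: smallest pos >= 5 is 11 -> NB
Op 6: route key 17: smallest pos >= 17 is 86 -> NA
Op 7: route key 78: smallest pos >= 78 is 86 -> NA
Op 8: add NC@89 -> ring=[11:NB,86:NA,89:NC]
Op 9: remove NC -> ring=[11:NB,86:NA]
Op 10: route key 46: smallest pos >= 46 is 86 -> NA

Answer: NA NA NB NA NA NA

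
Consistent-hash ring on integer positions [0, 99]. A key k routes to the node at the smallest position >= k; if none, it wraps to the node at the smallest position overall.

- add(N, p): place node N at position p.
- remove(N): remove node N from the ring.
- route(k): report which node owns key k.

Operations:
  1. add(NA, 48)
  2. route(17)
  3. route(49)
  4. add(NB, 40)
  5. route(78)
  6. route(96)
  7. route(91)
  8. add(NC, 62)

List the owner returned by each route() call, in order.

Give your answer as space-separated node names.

Answer: NA NA NB NB NB

Derivation:
Op 1: add NA@48 -> ring=[48:NA]
Op 2: route key 17: smallest pos >= 17 is 48 -> NA
Op 3: route key 49: none >= 49, wrap to smallest pos 48 -> NA
Op 4: add NB@40 -> ring=[40:NB,48:NA]
Op 5: route key 78: none >= 78, wrap to smallest pos 40 -> NB
Op 6: route key 96: none >= 96, wrap to smallest pos 40 -> NB
Op 7: route key 91: none >= 91, wrap to smallest pos 40 -> NB
Op 8: add NC@62 -> ring=[40:NB,48:NA,62:NC]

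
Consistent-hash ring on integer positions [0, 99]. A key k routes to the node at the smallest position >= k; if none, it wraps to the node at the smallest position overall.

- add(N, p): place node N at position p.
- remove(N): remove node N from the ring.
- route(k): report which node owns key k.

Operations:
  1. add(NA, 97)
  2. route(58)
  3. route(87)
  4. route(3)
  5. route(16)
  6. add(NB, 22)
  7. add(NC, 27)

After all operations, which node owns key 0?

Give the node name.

Answer: NB

Derivation:
Op 1: add NA@97 -> ring=[97:NA]
Op 2: route key 58: smallest pos >= 58 is 97 -> NA
Op 3: route key 87: smallest pos >= 87 is 97 -> NA
Op 4: route key 3: smallest pos >= 3 is 97 -> NA
Op 5: route key 16: smallest pos >= 16 is 97 -> NA
Op 6: add NB@22 -> ring=[22:NB,97:NA]
Op 7: add NC@27 -> ring=[22:NB,27:NC,97:NA]
Final route key 0: smallest pos >= 0 is 22 -> NB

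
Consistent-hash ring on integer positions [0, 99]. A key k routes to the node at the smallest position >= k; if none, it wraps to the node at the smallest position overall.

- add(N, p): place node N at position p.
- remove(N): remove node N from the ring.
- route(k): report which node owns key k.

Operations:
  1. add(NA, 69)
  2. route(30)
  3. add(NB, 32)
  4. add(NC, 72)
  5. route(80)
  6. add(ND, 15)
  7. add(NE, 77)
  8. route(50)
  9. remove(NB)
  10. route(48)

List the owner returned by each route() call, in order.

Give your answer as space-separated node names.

Answer: NA NB NA NA

Derivation:
Op 1: add NA@69 -> ring=[69:NA]
Op 2: route key 30: smallest pos >= 30 is 69 -> NA
Op 3: add NB@32 -> ring=[32:NB,69:NA]
Op 4: add NC@72 -> ring=[32:NB,69:NA,72:NC]
Op 5: route key 80: none >= 80, wrap to smallest pos 32 -> NB
Op 6: add ND@15 -> ring=[15:ND,32:NB,69:NA,72:NC]
Op 7: add NE@77 -> ring=[15:ND,32:NB,69:NA,72:NC,77:NE]
Op 8: route key 50: smallest pos >= 50 is 69 -> NA
Op 9: remove NB -> ring=[15:ND,69:NA,72:NC,77:NE]
Op 10: route key 48: smallest pos >= 48 is 69 -> NA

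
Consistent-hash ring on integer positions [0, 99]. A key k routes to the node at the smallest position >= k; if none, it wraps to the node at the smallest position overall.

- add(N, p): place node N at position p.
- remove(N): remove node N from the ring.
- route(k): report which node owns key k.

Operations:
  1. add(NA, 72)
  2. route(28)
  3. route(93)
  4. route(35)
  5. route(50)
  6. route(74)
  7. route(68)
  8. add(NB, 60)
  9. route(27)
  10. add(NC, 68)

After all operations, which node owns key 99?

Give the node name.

Answer: NB

Derivation:
Op 1: add NA@72 -> ring=[72:NA]
Op 2: route key 28: smallest pos >= 28 is 72 -> NA
Op 3: route key 93: none >= 93, wrap to smallest pos 72 -> NA
Op 4: route key 35: smallest pos >= 35 is 72 -> NA
Op 5: route key 50: smallest pos >= 50 is 72 -> NA
Op 6: route key 74: none >= 74, wrap to smallest pos 72 -> NA
Op 7: route key 68: smallest pos >= 68 is 72 -> NA
Op 8: add NB@60 -> ring=[60:NB,72:NA]
Op 9: route key 27: smallest pos >= 27 is 60 -> NB
Op 10: add NC@68 -> ring=[60:NB,68:NC,72:NA]
Final route key 99: none >= 99, wrap to smallest pos 60 -> NB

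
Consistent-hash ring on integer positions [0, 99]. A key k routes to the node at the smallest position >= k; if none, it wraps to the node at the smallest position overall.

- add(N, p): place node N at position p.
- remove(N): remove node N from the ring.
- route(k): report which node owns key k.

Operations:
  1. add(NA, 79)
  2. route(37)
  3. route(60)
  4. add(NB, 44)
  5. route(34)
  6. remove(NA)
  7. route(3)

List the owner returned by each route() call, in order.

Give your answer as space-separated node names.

Op 1: add NA@79 -> ring=[79:NA]
Op 2: route key 37: smallest pos >= 37 is 79 -> NA
Op 3: route key 60: smallest pos >= 60 is 79 -> NA
Op 4: add NB@44 -> ring=[44:NB,79:NA]
Op 5: route key 34: smallest pos >= 34 is 44 -> NB
Op 6: remove NA -> ring=[44:NB]
Op 7: route key 3: smallest pos >= 3 is 44 -> NB

Answer: NA NA NB NB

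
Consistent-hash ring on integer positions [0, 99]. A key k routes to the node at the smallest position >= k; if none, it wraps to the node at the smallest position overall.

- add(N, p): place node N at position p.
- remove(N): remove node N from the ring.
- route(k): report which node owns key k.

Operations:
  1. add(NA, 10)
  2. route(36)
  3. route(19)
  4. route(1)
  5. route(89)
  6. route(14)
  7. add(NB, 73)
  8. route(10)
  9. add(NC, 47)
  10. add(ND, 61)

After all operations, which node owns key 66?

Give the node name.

Answer: NB

Derivation:
Op 1: add NA@10 -> ring=[10:NA]
Op 2: route key 36: none >= 36, wrap to smallest pos 10 -> NA
Op 3: route key 19: none >= 19, wrap to smallest pos 10 -> NA
Op 4: route key 1: smallest pos >= 1 is 10 -> NA
Op 5: route key 89: none >= 89, wrap to smallest pos 10 -> NA
Op 6: route key 14: none >= 14, wrap to smallest pos 10 -> NA
Op 7: add NB@73 -> ring=[10:NA,73:NB]
Op 8: route key 10: smallest pos >= 10 is 10 -> NA
Op 9: add NC@47 -> ring=[10:NA,47:NC,73:NB]
Op 10: add ND@61 -> ring=[10:NA,47:NC,61:ND,73:NB]
Final route key 66: smallest pos >= 66 is 73 -> NB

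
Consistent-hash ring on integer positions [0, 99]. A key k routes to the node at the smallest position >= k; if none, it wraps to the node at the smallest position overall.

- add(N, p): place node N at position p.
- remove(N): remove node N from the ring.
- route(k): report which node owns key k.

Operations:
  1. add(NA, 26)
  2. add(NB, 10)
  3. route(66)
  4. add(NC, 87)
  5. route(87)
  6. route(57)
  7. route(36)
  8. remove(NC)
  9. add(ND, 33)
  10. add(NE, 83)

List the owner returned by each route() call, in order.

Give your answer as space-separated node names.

Op 1: add NA@26 -> ring=[26:NA]
Op 2: add NB@10 -> ring=[10:NB,26:NA]
Op 3: route key 66: none >= 66, wrap to smallest pos 10 -> NB
Op 4: add NC@87 -> ring=[10:NB,26:NA,87:NC]
Op 5: route key 87: smallest pos >= 87 is 87 -> NC
Op 6: route key 57: smallest pos >= 57 is 87 -> NC
Op 7: route key 36: smallest pos >= 36 is 87 -> NC
Op 8: remove NC -> ring=[10:NB,26:NA]
Op 9: add ND@33 -> ring=[10:NB,26:NA,33:ND]
Op 10: add NE@83 -> ring=[10:NB,26:NA,33:ND,83:NE]

Answer: NB NC NC NC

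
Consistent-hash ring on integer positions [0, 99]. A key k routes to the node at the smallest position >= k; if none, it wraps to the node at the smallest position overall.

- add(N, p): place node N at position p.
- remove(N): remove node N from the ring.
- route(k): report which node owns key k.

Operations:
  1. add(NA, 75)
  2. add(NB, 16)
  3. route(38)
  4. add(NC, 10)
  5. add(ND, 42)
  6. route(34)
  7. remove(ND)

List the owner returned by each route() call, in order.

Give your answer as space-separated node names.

Op 1: add NA@75 -> ring=[75:NA]
Op 2: add NB@16 -> ring=[16:NB,75:NA]
Op 3: route key 38: smallest pos >= 38 is 75 -> NA
Op 4: add NC@10 -> ring=[10:NC,16:NB,75:NA]
Op 5: add ND@42 -> ring=[10:NC,16:NB,42:ND,75:NA]
Op 6: route key 34: smallest pos >= 34 is 42 -> ND
Op 7: remove ND -> ring=[10:NC,16:NB,75:NA]

Answer: NA ND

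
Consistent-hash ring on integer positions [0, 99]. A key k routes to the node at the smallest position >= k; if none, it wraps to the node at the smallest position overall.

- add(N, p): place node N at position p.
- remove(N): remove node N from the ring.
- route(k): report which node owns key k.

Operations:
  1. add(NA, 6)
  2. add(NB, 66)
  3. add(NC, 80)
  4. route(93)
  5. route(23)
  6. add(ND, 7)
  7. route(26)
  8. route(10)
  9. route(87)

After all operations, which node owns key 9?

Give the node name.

Op 1: add NA@6 -> ring=[6:NA]
Op 2: add NB@66 -> ring=[6:NA,66:NB]
Op 3: add NC@80 -> ring=[6:NA,66:NB,80:NC]
Op 4: route key 93: none >= 93, wrap to smallest pos 6 -> NA
Op 5: route key 23: smallest pos >= 23 is 66 -> NB
Op 6: add ND@7 -> ring=[6:NA,7:ND,66:NB,80:NC]
Op 7: route key 26: smallest pos >= 26 is 66 -> NB
Op 8: route key 10: smallest pos >= 10 is 66 -> NB
Op 9: route key 87: none >= 87, wrap to smallest pos 6 -> NA
Final route key 9: smallest pos >= 9 is 66 -> NB

Answer: NB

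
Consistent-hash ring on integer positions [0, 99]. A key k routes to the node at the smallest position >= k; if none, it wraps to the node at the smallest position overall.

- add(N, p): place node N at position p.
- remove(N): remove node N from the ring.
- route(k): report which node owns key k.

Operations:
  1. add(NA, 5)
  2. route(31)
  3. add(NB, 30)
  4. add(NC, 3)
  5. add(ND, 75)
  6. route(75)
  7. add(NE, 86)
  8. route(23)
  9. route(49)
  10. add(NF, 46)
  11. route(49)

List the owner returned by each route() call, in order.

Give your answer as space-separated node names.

Op 1: add NA@5 -> ring=[5:NA]
Op 2: route key 31: none >= 31, wrap to smallest pos 5 -> NA
Op 3: add NB@30 -> ring=[5:NA,30:NB]
Op 4: add NC@3 -> ring=[3:NC,5:NA,30:NB]
Op 5: add ND@75 -> ring=[3:NC,5:NA,30:NB,75:ND]
Op 6: route key 75: smallest pos >= 75 is 75 -> ND
Op 7: add NE@86 -> ring=[3:NC,5:NA,30:NB,75:ND,86:NE]
Op 8: route key 23: smallest pos >= 23 is 30 -> NB
Op 9: route key 49: smallest pos >= 49 is 75 -> ND
Op 10: add NF@46 -> ring=[3:NC,5:NA,30:NB,46:NF,75:ND,86:NE]
Op 11: route key 49: smallest pos >= 49 is 75 -> ND

Answer: NA ND NB ND ND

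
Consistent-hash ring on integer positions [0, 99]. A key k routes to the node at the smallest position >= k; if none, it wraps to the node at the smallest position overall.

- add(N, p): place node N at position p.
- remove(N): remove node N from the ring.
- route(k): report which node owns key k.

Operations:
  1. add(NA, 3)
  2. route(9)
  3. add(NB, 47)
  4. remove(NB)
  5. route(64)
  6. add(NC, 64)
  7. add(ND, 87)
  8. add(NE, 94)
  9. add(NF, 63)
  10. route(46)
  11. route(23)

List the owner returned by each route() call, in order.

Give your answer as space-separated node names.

Answer: NA NA NF NF

Derivation:
Op 1: add NA@3 -> ring=[3:NA]
Op 2: route key 9: none >= 9, wrap to smallest pos 3 -> NA
Op 3: add NB@47 -> ring=[3:NA,47:NB]
Op 4: remove NB -> ring=[3:NA]
Op 5: route key 64: none >= 64, wrap to smallest pos 3 -> NA
Op 6: add NC@64 -> ring=[3:NA,64:NC]
Op 7: add ND@87 -> ring=[3:NA,64:NC,87:ND]
Op 8: add NE@94 -> ring=[3:NA,64:NC,87:ND,94:NE]
Op 9: add NF@63 -> ring=[3:NA,63:NF,64:NC,87:ND,94:NE]
Op 10: route key 46: smallest pos >= 46 is 63 -> NF
Op 11: route key 23: smallest pos >= 23 is 63 -> NF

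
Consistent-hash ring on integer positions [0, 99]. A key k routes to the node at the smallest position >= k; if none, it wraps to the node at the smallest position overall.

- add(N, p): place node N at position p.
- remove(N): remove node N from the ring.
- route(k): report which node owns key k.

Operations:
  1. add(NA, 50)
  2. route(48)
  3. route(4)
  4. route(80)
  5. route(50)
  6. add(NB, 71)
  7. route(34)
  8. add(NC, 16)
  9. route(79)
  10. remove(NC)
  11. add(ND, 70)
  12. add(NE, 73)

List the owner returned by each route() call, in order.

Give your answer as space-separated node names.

Answer: NA NA NA NA NA NC

Derivation:
Op 1: add NA@50 -> ring=[50:NA]
Op 2: route key 48: smallest pos >= 48 is 50 -> NA
Op 3: route key 4: smallest pos >= 4 is 50 -> NA
Op 4: route key 80: none >= 80, wrap to smallest pos 50 -> NA
Op 5: route key 50: smallest pos >= 50 is 50 -> NA
Op 6: add NB@71 -> ring=[50:NA,71:NB]
Op 7: route key 34: smallest pos >= 34 is 50 -> NA
Op 8: add NC@16 -> ring=[16:NC,50:NA,71:NB]
Op 9: route key 79: none >= 79, wrap to smallest pos 16 -> NC
Op 10: remove NC -> ring=[50:NA,71:NB]
Op 11: add ND@70 -> ring=[50:NA,70:ND,71:NB]
Op 12: add NE@73 -> ring=[50:NA,70:ND,71:NB,73:NE]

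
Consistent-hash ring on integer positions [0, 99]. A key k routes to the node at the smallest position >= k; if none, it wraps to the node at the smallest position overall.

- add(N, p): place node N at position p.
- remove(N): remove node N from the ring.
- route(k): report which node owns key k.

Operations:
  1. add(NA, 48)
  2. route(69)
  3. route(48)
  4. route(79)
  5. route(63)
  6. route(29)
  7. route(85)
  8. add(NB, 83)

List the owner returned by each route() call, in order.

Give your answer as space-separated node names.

Answer: NA NA NA NA NA NA

Derivation:
Op 1: add NA@48 -> ring=[48:NA]
Op 2: route key 69: none >= 69, wrap to smallest pos 48 -> NA
Op 3: route key 48: smallest pos >= 48 is 48 -> NA
Op 4: route key 79: none >= 79, wrap to smallest pos 48 -> NA
Op 5: route key 63: none >= 63, wrap to smallest pos 48 -> NA
Op 6: route key 29: smallest pos >= 29 is 48 -> NA
Op 7: route key 85: none >= 85, wrap to smallest pos 48 -> NA
Op 8: add NB@83 -> ring=[48:NA,83:NB]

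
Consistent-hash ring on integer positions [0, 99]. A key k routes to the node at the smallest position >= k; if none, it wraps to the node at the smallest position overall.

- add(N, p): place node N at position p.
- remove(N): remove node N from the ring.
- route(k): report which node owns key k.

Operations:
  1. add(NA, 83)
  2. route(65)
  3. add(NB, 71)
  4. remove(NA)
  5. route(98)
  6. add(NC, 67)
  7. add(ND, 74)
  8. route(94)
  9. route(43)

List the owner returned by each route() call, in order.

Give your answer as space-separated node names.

Answer: NA NB NC NC

Derivation:
Op 1: add NA@83 -> ring=[83:NA]
Op 2: route key 65: smallest pos >= 65 is 83 -> NA
Op 3: add NB@71 -> ring=[71:NB,83:NA]
Op 4: remove NA -> ring=[71:NB]
Op 5: route key 98: none >= 98, wrap to smallest pos 71 -> NB
Op 6: add NC@67 -> ring=[67:NC,71:NB]
Op 7: add ND@74 -> ring=[67:NC,71:NB,74:ND]
Op 8: route key 94: none >= 94, wrap to smallest pos 67 -> NC
Op 9: route key 43: smallest pos >= 43 is 67 -> NC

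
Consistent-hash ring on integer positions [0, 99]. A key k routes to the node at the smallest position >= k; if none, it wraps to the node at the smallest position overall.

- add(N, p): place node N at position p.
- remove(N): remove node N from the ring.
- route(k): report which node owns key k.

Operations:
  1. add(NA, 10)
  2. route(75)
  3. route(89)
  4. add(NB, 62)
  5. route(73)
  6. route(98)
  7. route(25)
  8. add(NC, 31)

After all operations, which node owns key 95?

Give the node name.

Op 1: add NA@10 -> ring=[10:NA]
Op 2: route key 75: none >= 75, wrap to smallest pos 10 -> NA
Op 3: route key 89: none >= 89, wrap to smallest pos 10 -> NA
Op 4: add NB@62 -> ring=[10:NA,62:NB]
Op 5: route key 73: none >= 73, wrap to smallest pos 10 -> NA
Op 6: route key 98: none >= 98, wrap to smallest pos 10 -> NA
Op 7: route key 25: smallest pos >= 25 is 62 -> NB
Op 8: add NC@31 -> ring=[10:NA,31:NC,62:NB]
Final route key 95: none >= 95, wrap to smallest pos 10 -> NA

Answer: NA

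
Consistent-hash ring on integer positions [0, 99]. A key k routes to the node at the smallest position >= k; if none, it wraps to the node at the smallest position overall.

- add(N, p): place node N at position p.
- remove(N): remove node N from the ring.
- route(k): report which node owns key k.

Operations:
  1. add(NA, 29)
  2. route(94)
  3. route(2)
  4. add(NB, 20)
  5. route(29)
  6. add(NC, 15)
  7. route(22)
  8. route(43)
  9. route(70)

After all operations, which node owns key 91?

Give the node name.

Answer: NC

Derivation:
Op 1: add NA@29 -> ring=[29:NA]
Op 2: route key 94: none >= 94, wrap to smallest pos 29 -> NA
Op 3: route key 2: smallest pos >= 2 is 29 -> NA
Op 4: add NB@20 -> ring=[20:NB,29:NA]
Op 5: route key 29: smallest pos >= 29 is 29 -> NA
Op 6: add NC@15 -> ring=[15:NC,20:NB,29:NA]
Op 7: route key 22: smallest pos >= 22 is 29 -> NA
Op 8: route key 43: none >= 43, wrap to smallest pos 15 -> NC
Op 9: route key 70: none >= 70, wrap to smallest pos 15 -> NC
Final route key 91: none >= 91, wrap to smallest pos 15 -> NC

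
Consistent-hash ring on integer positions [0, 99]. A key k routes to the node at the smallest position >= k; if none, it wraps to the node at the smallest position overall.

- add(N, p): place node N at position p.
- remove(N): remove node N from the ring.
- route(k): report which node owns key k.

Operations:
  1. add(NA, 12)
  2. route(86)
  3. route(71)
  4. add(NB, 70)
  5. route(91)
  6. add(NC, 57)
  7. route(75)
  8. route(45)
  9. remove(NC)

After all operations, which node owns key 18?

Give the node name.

Answer: NB

Derivation:
Op 1: add NA@12 -> ring=[12:NA]
Op 2: route key 86: none >= 86, wrap to smallest pos 12 -> NA
Op 3: route key 71: none >= 71, wrap to smallest pos 12 -> NA
Op 4: add NB@70 -> ring=[12:NA,70:NB]
Op 5: route key 91: none >= 91, wrap to smallest pos 12 -> NA
Op 6: add NC@57 -> ring=[12:NA,57:NC,70:NB]
Op 7: route key 75: none >= 75, wrap to smallest pos 12 -> NA
Op 8: route key 45: smallest pos >= 45 is 57 -> NC
Op 9: remove NC -> ring=[12:NA,70:NB]
Final route key 18: smallest pos >= 18 is 70 -> NB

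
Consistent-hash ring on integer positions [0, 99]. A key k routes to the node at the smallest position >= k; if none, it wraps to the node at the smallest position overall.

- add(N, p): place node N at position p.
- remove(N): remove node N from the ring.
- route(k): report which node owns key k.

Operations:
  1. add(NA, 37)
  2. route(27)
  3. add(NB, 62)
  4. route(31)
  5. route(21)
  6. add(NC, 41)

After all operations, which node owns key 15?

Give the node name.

Answer: NA

Derivation:
Op 1: add NA@37 -> ring=[37:NA]
Op 2: route key 27: smallest pos >= 27 is 37 -> NA
Op 3: add NB@62 -> ring=[37:NA,62:NB]
Op 4: route key 31: smallest pos >= 31 is 37 -> NA
Op 5: route key 21: smallest pos >= 21 is 37 -> NA
Op 6: add NC@41 -> ring=[37:NA,41:NC,62:NB]
Final route key 15: smallest pos >= 15 is 37 -> NA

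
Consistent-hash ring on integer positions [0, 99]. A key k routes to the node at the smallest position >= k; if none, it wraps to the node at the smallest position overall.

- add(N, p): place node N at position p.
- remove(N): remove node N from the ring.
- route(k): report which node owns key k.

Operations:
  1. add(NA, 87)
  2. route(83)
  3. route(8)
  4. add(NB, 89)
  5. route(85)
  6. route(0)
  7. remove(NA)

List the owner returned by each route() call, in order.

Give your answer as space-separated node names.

Answer: NA NA NA NA

Derivation:
Op 1: add NA@87 -> ring=[87:NA]
Op 2: route key 83: smallest pos >= 83 is 87 -> NA
Op 3: route key 8: smallest pos >= 8 is 87 -> NA
Op 4: add NB@89 -> ring=[87:NA,89:NB]
Op 5: route key 85: smallest pos >= 85 is 87 -> NA
Op 6: route key 0: smallest pos >= 0 is 87 -> NA
Op 7: remove NA -> ring=[89:NB]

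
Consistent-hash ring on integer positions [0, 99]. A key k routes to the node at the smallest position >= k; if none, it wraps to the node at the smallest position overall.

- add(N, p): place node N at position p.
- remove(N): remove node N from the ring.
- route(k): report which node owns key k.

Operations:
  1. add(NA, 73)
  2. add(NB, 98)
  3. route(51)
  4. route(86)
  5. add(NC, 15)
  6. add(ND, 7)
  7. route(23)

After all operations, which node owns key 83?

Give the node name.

Answer: NB

Derivation:
Op 1: add NA@73 -> ring=[73:NA]
Op 2: add NB@98 -> ring=[73:NA,98:NB]
Op 3: route key 51: smallest pos >= 51 is 73 -> NA
Op 4: route key 86: smallest pos >= 86 is 98 -> NB
Op 5: add NC@15 -> ring=[15:NC,73:NA,98:NB]
Op 6: add ND@7 -> ring=[7:ND,15:NC,73:NA,98:NB]
Op 7: route key 23: smallest pos >= 23 is 73 -> NA
Final route key 83: smallest pos >= 83 is 98 -> NB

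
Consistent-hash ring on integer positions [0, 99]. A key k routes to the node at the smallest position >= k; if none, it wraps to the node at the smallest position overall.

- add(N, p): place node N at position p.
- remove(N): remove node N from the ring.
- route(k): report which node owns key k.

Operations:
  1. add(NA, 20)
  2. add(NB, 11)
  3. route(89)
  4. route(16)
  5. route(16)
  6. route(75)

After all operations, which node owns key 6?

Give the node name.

Answer: NB

Derivation:
Op 1: add NA@20 -> ring=[20:NA]
Op 2: add NB@11 -> ring=[11:NB,20:NA]
Op 3: route key 89: none >= 89, wrap to smallest pos 11 -> NB
Op 4: route key 16: smallest pos >= 16 is 20 -> NA
Op 5: route key 16: smallest pos >= 16 is 20 -> NA
Op 6: route key 75: none >= 75, wrap to smallest pos 11 -> NB
Final route key 6: smallest pos >= 6 is 11 -> NB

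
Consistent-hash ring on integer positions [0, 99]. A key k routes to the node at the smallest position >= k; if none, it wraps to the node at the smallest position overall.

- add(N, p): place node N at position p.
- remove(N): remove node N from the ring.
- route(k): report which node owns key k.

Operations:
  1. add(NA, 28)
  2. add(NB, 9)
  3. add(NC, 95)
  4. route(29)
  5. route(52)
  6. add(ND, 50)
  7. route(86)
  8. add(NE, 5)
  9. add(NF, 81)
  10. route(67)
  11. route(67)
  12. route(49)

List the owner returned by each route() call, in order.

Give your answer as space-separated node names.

Op 1: add NA@28 -> ring=[28:NA]
Op 2: add NB@9 -> ring=[9:NB,28:NA]
Op 3: add NC@95 -> ring=[9:NB,28:NA,95:NC]
Op 4: route key 29: smallest pos >= 29 is 95 -> NC
Op 5: route key 52: smallest pos >= 52 is 95 -> NC
Op 6: add ND@50 -> ring=[9:NB,28:NA,50:ND,95:NC]
Op 7: route key 86: smallest pos >= 86 is 95 -> NC
Op 8: add NE@5 -> ring=[5:NE,9:NB,28:NA,50:ND,95:NC]
Op 9: add NF@81 -> ring=[5:NE,9:NB,28:NA,50:ND,81:NF,95:NC]
Op 10: route key 67: smallest pos >= 67 is 81 -> NF
Op 11: route key 67: smallest pos >= 67 is 81 -> NF
Op 12: route key 49: smallest pos >= 49 is 50 -> ND

Answer: NC NC NC NF NF ND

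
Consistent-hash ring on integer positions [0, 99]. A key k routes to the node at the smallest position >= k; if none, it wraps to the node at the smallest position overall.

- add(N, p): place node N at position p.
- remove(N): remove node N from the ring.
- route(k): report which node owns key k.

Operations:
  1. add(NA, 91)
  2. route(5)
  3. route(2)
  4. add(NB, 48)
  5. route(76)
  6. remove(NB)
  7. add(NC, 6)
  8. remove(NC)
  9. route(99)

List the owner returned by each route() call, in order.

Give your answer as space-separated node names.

Op 1: add NA@91 -> ring=[91:NA]
Op 2: route key 5: smallest pos >= 5 is 91 -> NA
Op 3: route key 2: smallest pos >= 2 is 91 -> NA
Op 4: add NB@48 -> ring=[48:NB,91:NA]
Op 5: route key 76: smallest pos >= 76 is 91 -> NA
Op 6: remove NB -> ring=[91:NA]
Op 7: add NC@6 -> ring=[6:NC,91:NA]
Op 8: remove NC -> ring=[91:NA]
Op 9: route key 99: none >= 99, wrap to smallest pos 91 -> NA

Answer: NA NA NA NA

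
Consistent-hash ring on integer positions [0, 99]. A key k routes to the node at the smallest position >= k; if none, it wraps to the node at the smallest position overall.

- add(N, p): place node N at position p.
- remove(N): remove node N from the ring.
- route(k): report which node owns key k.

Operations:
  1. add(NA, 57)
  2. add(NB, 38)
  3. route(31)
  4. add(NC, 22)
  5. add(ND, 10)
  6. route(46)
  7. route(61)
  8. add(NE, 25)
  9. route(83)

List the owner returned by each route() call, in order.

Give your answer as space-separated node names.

Answer: NB NA ND ND

Derivation:
Op 1: add NA@57 -> ring=[57:NA]
Op 2: add NB@38 -> ring=[38:NB,57:NA]
Op 3: route key 31: smallest pos >= 31 is 38 -> NB
Op 4: add NC@22 -> ring=[22:NC,38:NB,57:NA]
Op 5: add ND@10 -> ring=[10:ND,22:NC,38:NB,57:NA]
Op 6: route key 46: smallest pos >= 46 is 57 -> NA
Op 7: route key 61: none >= 61, wrap to smallest pos 10 -> ND
Op 8: add NE@25 -> ring=[10:ND,22:NC,25:NE,38:NB,57:NA]
Op 9: route key 83: none >= 83, wrap to smallest pos 10 -> ND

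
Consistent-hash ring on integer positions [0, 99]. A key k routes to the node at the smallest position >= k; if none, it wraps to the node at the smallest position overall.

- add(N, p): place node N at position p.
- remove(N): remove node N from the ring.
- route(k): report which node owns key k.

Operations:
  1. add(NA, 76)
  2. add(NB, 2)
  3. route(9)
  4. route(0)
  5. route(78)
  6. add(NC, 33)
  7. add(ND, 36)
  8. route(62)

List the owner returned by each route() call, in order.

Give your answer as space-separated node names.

Answer: NA NB NB NA

Derivation:
Op 1: add NA@76 -> ring=[76:NA]
Op 2: add NB@2 -> ring=[2:NB,76:NA]
Op 3: route key 9: smallest pos >= 9 is 76 -> NA
Op 4: route key 0: smallest pos >= 0 is 2 -> NB
Op 5: route key 78: none >= 78, wrap to smallest pos 2 -> NB
Op 6: add NC@33 -> ring=[2:NB,33:NC,76:NA]
Op 7: add ND@36 -> ring=[2:NB,33:NC,36:ND,76:NA]
Op 8: route key 62: smallest pos >= 62 is 76 -> NA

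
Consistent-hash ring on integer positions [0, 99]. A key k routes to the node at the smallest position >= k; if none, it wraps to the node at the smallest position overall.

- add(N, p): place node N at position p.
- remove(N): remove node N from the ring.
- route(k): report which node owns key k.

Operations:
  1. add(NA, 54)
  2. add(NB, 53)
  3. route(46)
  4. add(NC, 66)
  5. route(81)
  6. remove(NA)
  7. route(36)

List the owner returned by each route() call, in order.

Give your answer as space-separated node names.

Answer: NB NB NB

Derivation:
Op 1: add NA@54 -> ring=[54:NA]
Op 2: add NB@53 -> ring=[53:NB,54:NA]
Op 3: route key 46: smallest pos >= 46 is 53 -> NB
Op 4: add NC@66 -> ring=[53:NB,54:NA,66:NC]
Op 5: route key 81: none >= 81, wrap to smallest pos 53 -> NB
Op 6: remove NA -> ring=[53:NB,66:NC]
Op 7: route key 36: smallest pos >= 36 is 53 -> NB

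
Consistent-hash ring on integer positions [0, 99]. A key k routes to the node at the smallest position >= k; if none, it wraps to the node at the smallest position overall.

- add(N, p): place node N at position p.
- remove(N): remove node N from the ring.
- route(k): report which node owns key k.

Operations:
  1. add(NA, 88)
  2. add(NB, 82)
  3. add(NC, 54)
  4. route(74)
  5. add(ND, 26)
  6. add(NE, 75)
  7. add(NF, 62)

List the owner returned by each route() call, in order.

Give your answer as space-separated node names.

Op 1: add NA@88 -> ring=[88:NA]
Op 2: add NB@82 -> ring=[82:NB,88:NA]
Op 3: add NC@54 -> ring=[54:NC,82:NB,88:NA]
Op 4: route key 74: smallest pos >= 74 is 82 -> NB
Op 5: add ND@26 -> ring=[26:ND,54:NC,82:NB,88:NA]
Op 6: add NE@75 -> ring=[26:ND,54:NC,75:NE,82:NB,88:NA]
Op 7: add NF@62 -> ring=[26:ND,54:NC,62:NF,75:NE,82:NB,88:NA]

Answer: NB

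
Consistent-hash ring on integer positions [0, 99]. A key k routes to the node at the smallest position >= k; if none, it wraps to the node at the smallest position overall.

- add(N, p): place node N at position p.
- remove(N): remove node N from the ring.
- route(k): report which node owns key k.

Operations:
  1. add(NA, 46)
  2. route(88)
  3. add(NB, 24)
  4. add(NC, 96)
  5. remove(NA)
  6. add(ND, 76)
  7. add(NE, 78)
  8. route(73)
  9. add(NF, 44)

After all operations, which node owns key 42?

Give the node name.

Op 1: add NA@46 -> ring=[46:NA]
Op 2: route key 88: none >= 88, wrap to smallest pos 46 -> NA
Op 3: add NB@24 -> ring=[24:NB,46:NA]
Op 4: add NC@96 -> ring=[24:NB,46:NA,96:NC]
Op 5: remove NA -> ring=[24:NB,96:NC]
Op 6: add ND@76 -> ring=[24:NB,76:ND,96:NC]
Op 7: add NE@78 -> ring=[24:NB,76:ND,78:NE,96:NC]
Op 8: route key 73: smallest pos >= 73 is 76 -> ND
Op 9: add NF@44 -> ring=[24:NB,44:NF,76:ND,78:NE,96:NC]
Final route key 42: smallest pos >= 42 is 44 -> NF

Answer: NF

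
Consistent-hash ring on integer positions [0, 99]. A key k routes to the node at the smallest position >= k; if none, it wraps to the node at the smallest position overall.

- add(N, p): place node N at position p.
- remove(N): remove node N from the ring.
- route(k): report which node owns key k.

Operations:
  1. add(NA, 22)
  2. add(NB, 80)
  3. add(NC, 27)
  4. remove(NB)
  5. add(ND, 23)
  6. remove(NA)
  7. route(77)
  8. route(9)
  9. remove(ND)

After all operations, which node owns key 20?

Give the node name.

Op 1: add NA@22 -> ring=[22:NA]
Op 2: add NB@80 -> ring=[22:NA,80:NB]
Op 3: add NC@27 -> ring=[22:NA,27:NC,80:NB]
Op 4: remove NB -> ring=[22:NA,27:NC]
Op 5: add ND@23 -> ring=[22:NA,23:ND,27:NC]
Op 6: remove NA -> ring=[23:ND,27:NC]
Op 7: route key 77: none >= 77, wrap to smallest pos 23 -> ND
Op 8: route key 9: smallest pos >= 9 is 23 -> ND
Op 9: remove ND -> ring=[27:NC]
Final route key 20: smallest pos >= 20 is 27 -> NC

Answer: NC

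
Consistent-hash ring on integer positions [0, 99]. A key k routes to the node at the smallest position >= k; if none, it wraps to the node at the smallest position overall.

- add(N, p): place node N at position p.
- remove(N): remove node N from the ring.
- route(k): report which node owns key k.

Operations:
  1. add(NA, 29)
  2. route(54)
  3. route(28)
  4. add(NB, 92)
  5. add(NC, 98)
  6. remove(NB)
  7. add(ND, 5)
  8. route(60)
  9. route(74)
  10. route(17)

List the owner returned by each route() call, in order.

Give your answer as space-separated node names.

Answer: NA NA NC NC NA

Derivation:
Op 1: add NA@29 -> ring=[29:NA]
Op 2: route key 54: none >= 54, wrap to smallest pos 29 -> NA
Op 3: route key 28: smallest pos >= 28 is 29 -> NA
Op 4: add NB@92 -> ring=[29:NA,92:NB]
Op 5: add NC@98 -> ring=[29:NA,92:NB,98:NC]
Op 6: remove NB -> ring=[29:NA,98:NC]
Op 7: add ND@5 -> ring=[5:ND,29:NA,98:NC]
Op 8: route key 60: smallest pos >= 60 is 98 -> NC
Op 9: route key 74: smallest pos >= 74 is 98 -> NC
Op 10: route key 17: smallest pos >= 17 is 29 -> NA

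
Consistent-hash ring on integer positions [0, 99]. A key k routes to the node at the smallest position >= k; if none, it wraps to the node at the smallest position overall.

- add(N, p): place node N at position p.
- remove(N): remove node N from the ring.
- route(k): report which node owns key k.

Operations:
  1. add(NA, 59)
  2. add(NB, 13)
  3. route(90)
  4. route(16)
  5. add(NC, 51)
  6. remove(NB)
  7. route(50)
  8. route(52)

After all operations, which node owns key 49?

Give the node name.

Answer: NC

Derivation:
Op 1: add NA@59 -> ring=[59:NA]
Op 2: add NB@13 -> ring=[13:NB,59:NA]
Op 3: route key 90: none >= 90, wrap to smallest pos 13 -> NB
Op 4: route key 16: smallest pos >= 16 is 59 -> NA
Op 5: add NC@51 -> ring=[13:NB,51:NC,59:NA]
Op 6: remove NB -> ring=[51:NC,59:NA]
Op 7: route key 50: smallest pos >= 50 is 51 -> NC
Op 8: route key 52: smallest pos >= 52 is 59 -> NA
Final route key 49: smallest pos >= 49 is 51 -> NC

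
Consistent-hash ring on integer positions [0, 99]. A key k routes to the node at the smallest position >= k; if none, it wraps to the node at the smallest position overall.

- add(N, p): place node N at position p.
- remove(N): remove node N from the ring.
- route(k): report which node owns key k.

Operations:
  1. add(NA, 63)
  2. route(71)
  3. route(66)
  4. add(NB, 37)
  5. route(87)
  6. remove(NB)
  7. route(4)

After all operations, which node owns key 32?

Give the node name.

Answer: NA

Derivation:
Op 1: add NA@63 -> ring=[63:NA]
Op 2: route key 71: none >= 71, wrap to smallest pos 63 -> NA
Op 3: route key 66: none >= 66, wrap to smallest pos 63 -> NA
Op 4: add NB@37 -> ring=[37:NB,63:NA]
Op 5: route key 87: none >= 87, wrap to smallest pos 37 -> NB
Op 6: remove NB -> ring=[63:NA]
Op 7: route key 4: smallest pos >= 4 is 63 -> NA
Final route key 32: smallest pos >= 32 is 63 -> NA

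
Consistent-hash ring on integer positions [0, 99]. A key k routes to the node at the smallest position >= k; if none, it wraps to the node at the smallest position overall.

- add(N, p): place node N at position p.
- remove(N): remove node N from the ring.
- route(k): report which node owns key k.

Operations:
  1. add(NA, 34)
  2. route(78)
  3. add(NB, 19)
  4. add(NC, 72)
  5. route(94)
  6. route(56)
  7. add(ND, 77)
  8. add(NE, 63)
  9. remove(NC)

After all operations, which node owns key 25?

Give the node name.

Answer: NA

Derivation:
Op 1: add NA@34 -> ring=[34:NA]
Op 2: route key 78: none >= 78, wrap to smallest pos 34 -> NA
Op 3: add NB@19 -> ring=[19:NB,34:NA]
Op 4: add NC@72 -> ring=[19:NB,34:NA,72:NC]
Op 5: route key 94: none >= 94, wrap to smallest pos 19 -> NB
Op 6: route key 56: smallest pos >= 56 is 72 -> NC
Op 7: add ND@77 -> ring=[19:NB,34:NA,72:NC,77:ND]
Op 8: add NE@63 -> ring=[19:NB,34:NA,63:NE,72:NC,77:ND]
Op 9: remove NC -> ring=[19:NB,34:NA,63:NE,77:ND]
Final route key 25: smallest pos >= 25 is 34 -> NA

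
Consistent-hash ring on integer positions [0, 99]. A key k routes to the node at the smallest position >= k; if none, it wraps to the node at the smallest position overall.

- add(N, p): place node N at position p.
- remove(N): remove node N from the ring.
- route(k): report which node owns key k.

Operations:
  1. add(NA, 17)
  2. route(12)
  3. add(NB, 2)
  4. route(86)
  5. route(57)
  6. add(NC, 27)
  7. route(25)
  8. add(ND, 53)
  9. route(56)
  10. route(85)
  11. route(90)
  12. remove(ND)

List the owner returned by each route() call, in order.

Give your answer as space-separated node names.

Answer: NA NB NB NC NB NB NB

Derivation:
Op 1: add NA@17 -> ring=[17:NA]
Op 2: route key 12: smallest pos >= 12 is 17 -> NA
Op 3: add NB@2 -> ring=[2:NB,17:NA]
Op 4: route key 86: none >= 86, wrap to smallest pos 2 -> NB
Op 5: route key 57: none >= 57, wrap to smallest pos 2 -> NB
Op 6: add NC@27 -> ring=[2:NB,17:NA,27:NC]
Op 7: route key 25: smallest pos >= 25 is 27 -> NC
Op 8: add ND@53 -> ring=[2:NB,17:NA,27:NC,53:ND]
Op 9: route key 56: none >= 56, wrap to smallest pos 2 -> NB
Op 10: route key 85: none >= 85, wrap to smallest pos 2 -> NB
Op 11: route key 90: none >= 90, wrap to smallest pos 2 -> NB
Op 12: remove ND -> ring=[2:NB,17:NA,27:NC]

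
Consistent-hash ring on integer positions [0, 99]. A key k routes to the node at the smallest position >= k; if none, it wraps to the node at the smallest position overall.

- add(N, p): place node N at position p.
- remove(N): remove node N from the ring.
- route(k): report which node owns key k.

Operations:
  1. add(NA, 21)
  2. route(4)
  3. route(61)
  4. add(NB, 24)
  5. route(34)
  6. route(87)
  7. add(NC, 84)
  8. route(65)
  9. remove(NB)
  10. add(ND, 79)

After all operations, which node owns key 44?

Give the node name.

Answer: ND

Derivation:
Op 1: add NA@21 -> ring=[21:NA]
Op 2: route key 4: smallest pos >= 4 is 21 -> NA
Op 3: route key 61: none >= 61, wrap to smallest pos 21 -> NA
Op 4: add NB@24 -> ring=[21:NA,24:NB]
Op 5: route key 34: none >= 34, wrap to smallest pos 21 -> NA
Op 6: route key 87: none >= 87, wrap to smallest pos 21 -> NA
Op 7: add NC@84 -> ring=[21:NA,24:NB,84:NC]
Op 8: route key 65: smallest pos >= 65 is 84 -> NC
Op 9: remove NB -> ring=[21:NA,84:NC]
Op 10: add ND@79 -> ring=[21:NA,79:ND,84:NC]
Final route key 44: smallest pos >= 44 is 79 -> ND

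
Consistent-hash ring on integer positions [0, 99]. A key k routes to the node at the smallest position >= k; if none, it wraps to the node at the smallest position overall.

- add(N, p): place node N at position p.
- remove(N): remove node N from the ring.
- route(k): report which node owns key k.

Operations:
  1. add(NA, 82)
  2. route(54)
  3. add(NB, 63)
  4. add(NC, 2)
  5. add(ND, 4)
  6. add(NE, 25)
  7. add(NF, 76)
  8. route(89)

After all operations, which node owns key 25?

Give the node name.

Answer: NE

Derivation:
Op 1: add NA@82 -> ring=[82:NA]
Op 2: route key 54: smallest pos >= 54 is 82 -> NA
Op 3: add NB@63 -> ring=[63:NB,82:NA]
Op 4: add NC@2 -> ring=[2:NC,63:NB,82:NA]
Op 5: add ND@4 -> ring=[2:NC,4:ND,63:NB,82:NA]
Op 6: add NE@25 -> ring=[2:NC,4:ND,25:NE,63:NB,82:NA]
Op 7: add NF@76 -> ring=[2:NC,4:ND,25:NE,63:NB,76:NF,82:NA]
Op 8: route key 89: none >= 89, wrap to smallest pos 2 -> NC
Final route key 25: smallest pos >= 25 is 25 -> NE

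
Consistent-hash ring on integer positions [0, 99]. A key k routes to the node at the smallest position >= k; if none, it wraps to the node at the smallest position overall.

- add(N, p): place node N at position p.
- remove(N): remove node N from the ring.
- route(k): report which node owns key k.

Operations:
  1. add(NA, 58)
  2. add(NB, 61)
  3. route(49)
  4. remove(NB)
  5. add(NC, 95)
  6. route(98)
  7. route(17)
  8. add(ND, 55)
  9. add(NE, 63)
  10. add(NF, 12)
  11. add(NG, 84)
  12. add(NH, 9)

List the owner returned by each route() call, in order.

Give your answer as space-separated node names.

Answer: NA NA NA

Derivation:
Op 1: add NA@58 -> ring=[58:NA]
Op 2: add NB@61 -> ring=[58:NA,61:NB]
Op 3: route key 49: smallest pos >= 49 is 58 -> NA
Op 4: remove NB -> ring=[58:NA]
Op 5: add NC@95 -> ring=[58:NA,95:NC]
Op 6: route key 98: none >= 98, wrap to smallest pos 58 -> NA
Op 7: route key 17: smallest pos >= 17 is 58 -> NA
Op 8: add ND@55 -> ring=[55:ND,58:NA,95:NC]
Op 9: add NE@63 -> ring=[55:ND,58:NA,63:NE,95:NC]
Op 10: add NF@12 -> ring=[12:NF,55:ND,58:NA,63:NE,95:NC]
Op 11: add NG@84 -> ring=[12:NF,55:ND,58:NA,63:NE,84:NG,95:NC]
Op 12: add NH@9 -> ring=[9:NH,12:NF,55:ND,58:NA,63:NE,84:NG,95:NC]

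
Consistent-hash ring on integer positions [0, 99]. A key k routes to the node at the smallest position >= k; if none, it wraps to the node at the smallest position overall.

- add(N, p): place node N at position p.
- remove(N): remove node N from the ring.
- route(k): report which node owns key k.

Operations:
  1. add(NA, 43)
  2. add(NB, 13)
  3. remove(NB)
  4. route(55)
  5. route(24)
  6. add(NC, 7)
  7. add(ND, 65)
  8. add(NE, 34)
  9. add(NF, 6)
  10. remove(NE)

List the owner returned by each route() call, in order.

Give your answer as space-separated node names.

Op 1: add NA@43 -> ring=[43:NA]
Op 2: add NB@13 -> ring=[13:NB,43:NA]
Op 3: remove NB -> ring=[43:NA]
Op 4: route key 55: none >= 55, wrap to smallest pos 43 -> NA
Op 5: route key 24: smallest pos >= 24 is 43 -> NA
Op 6: add NC@7 -> ring=[7:NC,43:NA]
Op 7: add ND@65 -> ring=[7:NC,43:NA,65:ND]
Op 8: add NE@34 -> ring=[7:NC,34:NE,43:NA,65:ND]
Op 9: add NF@6 -> ring=[6:NF,7:NC,34:NE,43:NA,65:ND]
Op 10: remove NE -> ring=[6:NF,7:NC,43:NA,65:ND]

Answer: NA NA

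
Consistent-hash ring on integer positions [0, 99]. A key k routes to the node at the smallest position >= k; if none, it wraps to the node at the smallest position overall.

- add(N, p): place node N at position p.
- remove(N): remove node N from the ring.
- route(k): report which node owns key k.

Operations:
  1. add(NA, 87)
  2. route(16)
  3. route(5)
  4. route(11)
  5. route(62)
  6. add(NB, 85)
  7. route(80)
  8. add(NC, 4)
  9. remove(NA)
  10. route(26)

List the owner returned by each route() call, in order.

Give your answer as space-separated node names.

Op 1: add NA@87 -> ring=[87:NA]
Op 2: route key 16: smallest pos >= 16 is 87 -> NA
Op 3: route key 5: smallest pos >= 5 is 87 -> NA
Op 4: route key 11: smallest pos >= 11 is 87 -> NA
Op 5: route key 62: smallest pos >= 62 is 87 -> NA
Op 6: add NB@85 -> ring=[85:NB,87:NA]
Op 7: route key 80: smallest pos >= 80 is 85 -> NB
Op 8: add NC@4 -> ring=[4:NC,85:NB,87:NA]
Op 9: remove NA -> ring=[4:NC,85:NB]
Op 10: route key 26: smallest pos >= 26 is 85 -> NB

Answer: NA NA NA NA NB NB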